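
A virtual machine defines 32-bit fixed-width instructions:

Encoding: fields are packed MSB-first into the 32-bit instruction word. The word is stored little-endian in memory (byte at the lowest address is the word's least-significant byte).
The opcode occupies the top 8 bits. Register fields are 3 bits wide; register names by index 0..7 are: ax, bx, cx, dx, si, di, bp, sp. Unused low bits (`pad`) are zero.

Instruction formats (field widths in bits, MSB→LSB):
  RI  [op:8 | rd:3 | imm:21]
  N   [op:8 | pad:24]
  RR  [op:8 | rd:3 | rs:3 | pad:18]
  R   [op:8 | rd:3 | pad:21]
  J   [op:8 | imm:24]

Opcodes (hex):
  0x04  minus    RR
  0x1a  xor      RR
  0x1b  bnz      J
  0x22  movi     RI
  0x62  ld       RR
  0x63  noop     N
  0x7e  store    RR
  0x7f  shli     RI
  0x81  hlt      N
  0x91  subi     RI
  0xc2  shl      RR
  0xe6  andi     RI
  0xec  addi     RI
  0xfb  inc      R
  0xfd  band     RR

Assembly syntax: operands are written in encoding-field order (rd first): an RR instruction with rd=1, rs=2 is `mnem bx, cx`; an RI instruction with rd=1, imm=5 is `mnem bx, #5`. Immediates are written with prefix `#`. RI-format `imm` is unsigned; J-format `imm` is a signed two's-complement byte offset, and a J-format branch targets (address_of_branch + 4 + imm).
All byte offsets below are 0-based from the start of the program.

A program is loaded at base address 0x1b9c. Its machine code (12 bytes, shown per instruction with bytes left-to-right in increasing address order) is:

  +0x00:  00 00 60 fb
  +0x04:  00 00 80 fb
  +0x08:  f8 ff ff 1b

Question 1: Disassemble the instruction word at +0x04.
off 0x04: read 00 00 80 fb as little → 0xfb800000
  top 8b → 0xfb → inc [R]
  rd@[23:21]=0x4 ⇒ si

inc si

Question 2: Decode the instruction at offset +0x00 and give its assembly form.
inc dx

+0x00: 00 00 60 fb ⇒ word 0xfb600000 (little)
  op=0xfb600000>>24=0xfb ⇒ inc (R)
  [23:21] rd=3 = dx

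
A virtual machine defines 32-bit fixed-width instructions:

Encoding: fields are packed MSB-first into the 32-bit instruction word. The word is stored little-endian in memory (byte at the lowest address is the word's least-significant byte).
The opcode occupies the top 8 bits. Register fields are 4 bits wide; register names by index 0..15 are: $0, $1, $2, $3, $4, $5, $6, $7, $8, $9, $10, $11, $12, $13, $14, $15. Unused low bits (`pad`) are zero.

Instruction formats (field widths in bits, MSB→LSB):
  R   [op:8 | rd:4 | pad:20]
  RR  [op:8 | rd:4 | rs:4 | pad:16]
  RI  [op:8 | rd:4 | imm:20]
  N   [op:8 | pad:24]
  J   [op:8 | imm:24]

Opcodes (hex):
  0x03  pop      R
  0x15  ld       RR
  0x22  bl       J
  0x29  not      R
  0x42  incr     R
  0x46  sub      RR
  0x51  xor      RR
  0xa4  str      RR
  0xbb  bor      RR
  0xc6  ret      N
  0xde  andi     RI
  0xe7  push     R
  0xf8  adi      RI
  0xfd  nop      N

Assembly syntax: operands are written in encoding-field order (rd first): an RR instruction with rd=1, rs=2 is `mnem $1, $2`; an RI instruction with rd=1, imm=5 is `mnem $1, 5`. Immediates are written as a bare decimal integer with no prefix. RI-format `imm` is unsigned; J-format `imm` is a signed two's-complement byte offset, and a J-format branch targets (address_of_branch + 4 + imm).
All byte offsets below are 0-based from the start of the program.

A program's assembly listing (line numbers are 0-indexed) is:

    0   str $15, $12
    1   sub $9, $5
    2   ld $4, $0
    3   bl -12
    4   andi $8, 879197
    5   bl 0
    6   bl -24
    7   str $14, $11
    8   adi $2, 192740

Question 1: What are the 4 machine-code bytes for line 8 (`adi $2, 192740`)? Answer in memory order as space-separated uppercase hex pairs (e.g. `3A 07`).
L8: adi op=0xf8:8|rd=2:4|imm=192740:20 ⇒ 0xf822f0e4 ⇒ little e4 f0 22 f8

E4 F0 22 F8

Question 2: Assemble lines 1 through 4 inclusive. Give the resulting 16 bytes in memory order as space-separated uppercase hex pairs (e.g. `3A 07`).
00 00 95 46 00 00 40 15 F4 FF FF 22 5D 6A 8D DE

line 1 (sub): pack op=0x46:8|rd=9:4|rs=5:4|pad=0:16 = 0x46950000; little→ 00 00 95 46
line 2 (ld): pack op=0x15:8|rd=4:4|rs=0:4|pad=0:16 = 0x15400000; little→ 00 00 40 15
line 3 (bl): pack op=0x22:8|imm=-12:24 = 0x22fffff4; little→ f4 ff ff 22
line 4 (andi): pack op=0xde:8|rd=8:4|imm=879197:20 = 0xde8d6a5d; little→ 5d 6a 8d de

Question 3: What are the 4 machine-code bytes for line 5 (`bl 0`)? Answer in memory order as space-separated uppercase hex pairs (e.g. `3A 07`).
5. bl fields op=0x22:8|imm=0:24 → word 22000000h → 00 00 00 22

00 00 00 22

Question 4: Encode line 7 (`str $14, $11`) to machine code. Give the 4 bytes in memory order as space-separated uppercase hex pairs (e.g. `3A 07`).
00 00 EB A4

L7: str op=0xa4:8|rd=14:4|rs=11:4|pad=0:16 ⇒ 0xa4eb0000 ⇒ little 00 00 eb a4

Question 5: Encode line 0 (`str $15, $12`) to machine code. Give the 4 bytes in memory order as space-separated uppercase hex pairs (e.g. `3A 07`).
L0: str op=0xa4:8|rd=15:4|rs=12:4|pad=0:16 ⇒ 0xa4fc0000 ⇒ little 00 00 fc a4

00 00 FC A4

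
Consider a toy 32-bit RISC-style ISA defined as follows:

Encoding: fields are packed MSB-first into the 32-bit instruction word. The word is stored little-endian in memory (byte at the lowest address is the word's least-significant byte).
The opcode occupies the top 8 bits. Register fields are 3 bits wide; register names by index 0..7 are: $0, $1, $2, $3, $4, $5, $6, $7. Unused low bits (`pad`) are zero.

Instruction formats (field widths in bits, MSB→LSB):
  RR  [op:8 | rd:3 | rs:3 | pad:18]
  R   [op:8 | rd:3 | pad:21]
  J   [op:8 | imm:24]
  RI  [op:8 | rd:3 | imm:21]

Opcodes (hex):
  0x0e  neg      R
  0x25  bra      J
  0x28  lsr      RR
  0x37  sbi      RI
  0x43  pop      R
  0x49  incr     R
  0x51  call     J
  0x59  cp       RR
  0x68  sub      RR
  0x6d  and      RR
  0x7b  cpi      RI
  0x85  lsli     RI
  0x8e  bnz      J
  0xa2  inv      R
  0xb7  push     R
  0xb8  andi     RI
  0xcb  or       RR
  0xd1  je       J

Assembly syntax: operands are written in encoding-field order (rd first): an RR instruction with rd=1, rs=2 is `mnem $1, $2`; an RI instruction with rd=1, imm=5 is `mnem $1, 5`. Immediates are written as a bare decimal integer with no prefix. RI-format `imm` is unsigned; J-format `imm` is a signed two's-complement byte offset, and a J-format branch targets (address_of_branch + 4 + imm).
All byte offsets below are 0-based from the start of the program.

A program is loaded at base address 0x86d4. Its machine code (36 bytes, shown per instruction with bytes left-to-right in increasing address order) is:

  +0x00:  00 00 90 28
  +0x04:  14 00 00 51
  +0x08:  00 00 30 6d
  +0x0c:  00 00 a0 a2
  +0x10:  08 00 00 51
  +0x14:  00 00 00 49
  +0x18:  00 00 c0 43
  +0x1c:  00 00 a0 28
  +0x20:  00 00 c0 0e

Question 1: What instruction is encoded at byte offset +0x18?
pop $6

+0x18: 00 00 c0 43 ⇒ word 0x43c00000 (little)
  top 8b → 0x43 → pop [R]
  rd@[23:21]=0x6 ⇒ $6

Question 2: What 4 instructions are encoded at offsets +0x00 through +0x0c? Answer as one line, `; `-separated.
lsr $4, $4; call 20; and $1, $4; inv $5

off 0x00: read 00 00 90 28 as little → 0x28900000
  opcode bits[31:24]=0x28: lsr/RR
  rd@[23:21]=0x4 ⇒ $4
  rs@[20:18]=0x4 ⇒ $4
off 0x04: read 14 00 00 51 as little → 0x51000014
  opcode bits[31:24]=0x51: call/J
  imm@[23:0]=0x14 ⇒ 20
off 0x08: read 00 00 30 6d as little → 0x6d300000
  opcode bits[31:24]=0x6d: and/RR
  rd@[23:21]=0x1 ⇒ $1
  rs@[20:18]=0x4 ⇒ $4
off 0x0c: read 00 00 a0 a2 as little → 0xa2a00000
  opcode bits[31:24]=0xa2: inv/R
  rd@[23:21]=0x5 ⇒ $5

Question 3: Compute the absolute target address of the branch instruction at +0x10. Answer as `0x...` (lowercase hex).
0x86f0

+0x10: 08 00 00 51 ⇒ word 0x51000008 (little)
  top 8b → 0x51 → call [J]
  imm: (w>>0)&0xffffff=0x8 → 8
  target = base 0x86d4 + off 0x10 + 4 + imm 8 = 0x86f0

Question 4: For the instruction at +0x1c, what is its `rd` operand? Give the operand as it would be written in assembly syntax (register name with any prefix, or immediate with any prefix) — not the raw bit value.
@+1c  little-endian(00 00 a0 28) = 0x28a00000
  op=0x28a00000>>24=0x28 ⇒ lsr (RR)
  rd: (w>>21)&0x7=0x5 → $5
  rs: (w>>18)&0x7=0x0 → $0

$5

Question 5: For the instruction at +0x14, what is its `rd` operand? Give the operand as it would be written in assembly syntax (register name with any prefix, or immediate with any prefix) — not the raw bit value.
$0

+0x14: 00 00 00 49 ⇒ word 0x49000000 (little)
  opcode bits[31:24]=0x49: incr/R
  [23:21] rd=0 = $0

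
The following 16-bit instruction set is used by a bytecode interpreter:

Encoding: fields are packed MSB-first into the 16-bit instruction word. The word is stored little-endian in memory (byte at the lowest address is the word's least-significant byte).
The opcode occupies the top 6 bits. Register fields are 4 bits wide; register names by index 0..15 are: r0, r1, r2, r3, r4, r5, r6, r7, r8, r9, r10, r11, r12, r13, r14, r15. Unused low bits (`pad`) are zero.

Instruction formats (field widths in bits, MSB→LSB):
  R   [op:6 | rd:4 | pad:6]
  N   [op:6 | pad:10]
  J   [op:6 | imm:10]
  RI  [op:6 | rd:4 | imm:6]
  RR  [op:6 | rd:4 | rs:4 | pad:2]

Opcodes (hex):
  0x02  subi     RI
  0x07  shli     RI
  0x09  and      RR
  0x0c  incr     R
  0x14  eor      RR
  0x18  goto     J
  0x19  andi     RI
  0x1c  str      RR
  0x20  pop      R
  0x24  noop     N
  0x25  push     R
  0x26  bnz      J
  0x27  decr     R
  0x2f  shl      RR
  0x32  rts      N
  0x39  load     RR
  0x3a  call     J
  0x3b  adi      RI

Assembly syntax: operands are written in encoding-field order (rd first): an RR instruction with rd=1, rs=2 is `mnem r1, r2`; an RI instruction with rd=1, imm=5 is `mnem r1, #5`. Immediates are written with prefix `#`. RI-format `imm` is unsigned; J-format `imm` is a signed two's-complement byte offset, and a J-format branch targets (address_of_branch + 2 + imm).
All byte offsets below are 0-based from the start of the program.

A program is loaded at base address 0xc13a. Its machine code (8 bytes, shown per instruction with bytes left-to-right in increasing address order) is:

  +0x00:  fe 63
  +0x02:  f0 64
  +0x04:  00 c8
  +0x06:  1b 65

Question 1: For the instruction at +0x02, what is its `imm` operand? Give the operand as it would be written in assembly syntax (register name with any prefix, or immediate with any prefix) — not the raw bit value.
@+02  little-endian(f0 64) = 0x64f0
  top 6b → 0x19 → andi [RI]
  rd@[9:6]=0x3 ⇒ r3
  imm@[5:0]=0x30 ⇒ #48

#48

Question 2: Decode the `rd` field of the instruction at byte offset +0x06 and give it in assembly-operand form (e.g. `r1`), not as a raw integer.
r4

[06] 1b 65 → 0x651b
  top 6b → 0x19 → andi [RI]
  rd: (w>>6)&0xf=0x4 → r4
  imm: (w>>0)&0x3f=0x1b → #27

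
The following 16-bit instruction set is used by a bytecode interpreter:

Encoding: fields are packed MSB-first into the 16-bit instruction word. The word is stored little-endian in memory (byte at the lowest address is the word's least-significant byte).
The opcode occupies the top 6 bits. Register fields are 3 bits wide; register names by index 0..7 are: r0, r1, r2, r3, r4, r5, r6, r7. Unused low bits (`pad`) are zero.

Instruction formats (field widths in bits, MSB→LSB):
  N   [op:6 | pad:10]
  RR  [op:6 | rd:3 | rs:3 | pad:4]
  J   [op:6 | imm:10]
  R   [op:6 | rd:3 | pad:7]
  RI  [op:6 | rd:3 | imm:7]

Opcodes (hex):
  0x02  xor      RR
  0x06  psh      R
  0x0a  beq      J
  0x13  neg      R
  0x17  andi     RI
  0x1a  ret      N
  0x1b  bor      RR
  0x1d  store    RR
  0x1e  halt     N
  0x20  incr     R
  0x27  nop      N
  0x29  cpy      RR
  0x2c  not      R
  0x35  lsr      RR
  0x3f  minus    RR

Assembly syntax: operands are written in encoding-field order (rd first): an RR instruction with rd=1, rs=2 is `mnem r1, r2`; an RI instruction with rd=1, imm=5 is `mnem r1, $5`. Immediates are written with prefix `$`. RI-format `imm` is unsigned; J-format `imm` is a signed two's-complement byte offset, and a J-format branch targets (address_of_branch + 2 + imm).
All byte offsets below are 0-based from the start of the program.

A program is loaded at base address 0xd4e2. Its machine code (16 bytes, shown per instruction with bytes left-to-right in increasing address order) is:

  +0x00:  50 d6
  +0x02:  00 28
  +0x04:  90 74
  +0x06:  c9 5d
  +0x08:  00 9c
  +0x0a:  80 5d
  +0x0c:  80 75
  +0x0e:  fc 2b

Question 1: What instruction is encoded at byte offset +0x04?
store r1, r1

+0x04: 90 74 ⇒ word 0x7490 (little)
  top 6b → 0x1d → store [RR]
  [9:7] rd=1 = r1
  [6:4] rs=1 = r1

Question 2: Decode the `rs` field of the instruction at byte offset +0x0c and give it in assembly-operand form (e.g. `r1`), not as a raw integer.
[0c] 80 75 → 0x7580
  top 6b → 0x1d → store [RR]
  rd: (w>>7)&0x7=0x3 → r3
  rs: (w>>4)&0x7=0x0 → r0

r0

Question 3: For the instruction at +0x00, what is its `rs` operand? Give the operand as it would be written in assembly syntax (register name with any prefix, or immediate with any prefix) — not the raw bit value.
+0x00: 50 d6 ⇒ word 0xd650 (little)
  op=0xd650>>10=0x35 ⇒ lsr (RR)
  [9:7] rd=4 = r4
  [6:4] rs=5 = r5

r5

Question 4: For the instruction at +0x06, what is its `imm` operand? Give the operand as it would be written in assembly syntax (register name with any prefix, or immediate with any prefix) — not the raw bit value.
$73

off 0x06: read c9 5d as little → 0x5dc9
  op=0x5dc9>>10=0x17 ⇒ andi (RI)
  rd@[9:7]=0x3 ⇒ r3
  imm@[6:0]=0x49 ⇒ $73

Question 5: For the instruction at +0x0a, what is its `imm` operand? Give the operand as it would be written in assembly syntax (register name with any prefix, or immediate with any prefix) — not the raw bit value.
@+0a  little-endian(80 5d) = 0x5d80
  opcode bits[15:10]=0x17: andi/RI
  rd@[9:7]=0x3 ⇒ r3
  imm@[6:0]=0x0 ⇒ $0

$0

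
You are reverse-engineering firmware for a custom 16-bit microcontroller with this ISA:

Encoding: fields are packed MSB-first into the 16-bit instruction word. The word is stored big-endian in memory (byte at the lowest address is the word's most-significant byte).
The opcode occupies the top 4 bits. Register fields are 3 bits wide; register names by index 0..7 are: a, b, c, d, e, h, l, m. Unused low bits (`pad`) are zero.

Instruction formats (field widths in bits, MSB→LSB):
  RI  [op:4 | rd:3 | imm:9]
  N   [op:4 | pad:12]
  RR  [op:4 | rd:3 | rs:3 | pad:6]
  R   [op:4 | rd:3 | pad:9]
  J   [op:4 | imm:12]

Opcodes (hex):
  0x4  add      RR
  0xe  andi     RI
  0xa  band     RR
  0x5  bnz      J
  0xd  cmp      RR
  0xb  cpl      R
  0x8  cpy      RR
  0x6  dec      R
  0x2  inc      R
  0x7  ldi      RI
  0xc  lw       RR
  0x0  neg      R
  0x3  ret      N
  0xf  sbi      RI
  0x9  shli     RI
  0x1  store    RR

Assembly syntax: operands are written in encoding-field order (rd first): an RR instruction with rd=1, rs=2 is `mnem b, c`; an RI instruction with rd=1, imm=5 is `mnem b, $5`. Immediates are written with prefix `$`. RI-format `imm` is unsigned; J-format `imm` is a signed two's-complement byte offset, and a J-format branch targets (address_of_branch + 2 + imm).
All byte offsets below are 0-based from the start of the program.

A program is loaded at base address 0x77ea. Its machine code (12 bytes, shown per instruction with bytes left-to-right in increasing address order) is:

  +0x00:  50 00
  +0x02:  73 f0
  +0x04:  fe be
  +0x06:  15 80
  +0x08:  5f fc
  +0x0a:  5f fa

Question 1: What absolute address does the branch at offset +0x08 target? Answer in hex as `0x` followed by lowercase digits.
0x77f0

@+08  big-endian(5f fc) = 0x5ffc
  opcode bits[15:12]=0x5: bnz/J
  imm@[11:0]=0xffc (s12→-4) ⇒ $-4
  target = base 0x77ea + off 0x08 + 2 + imm -4 = 0x77f0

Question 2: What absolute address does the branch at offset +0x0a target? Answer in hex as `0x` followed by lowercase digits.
0x77f0

@+0a  big-endian(5f fa) = 0x5ffa
  op=0x5ffa>>12=0x5 ⇒ bnz (J)
  imm: (w>>0)&0xfff=0xffa (s12→-6) → $-6
  target = base 0x77ea + off 0x0a + 2 + imm -6 = 0x77f0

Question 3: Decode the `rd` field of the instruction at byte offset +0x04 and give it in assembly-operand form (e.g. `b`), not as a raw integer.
m

+0x04: fe be ⇒ word 0xfebe (big)
  top 4b → 0xf → sbi [RI]
  rd@[11:9]=0x7 ⇒ m
  imm@[8:0]=0xbe ⇒ $190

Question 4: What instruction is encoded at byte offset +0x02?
off 0x02: read 73 f0 as big → 0x73f0
  opcode bits[15:12]=0x7: ldi/RI
  rd: (w>>9)&0x7=0x1 → b
  imm: (w>>0)&0x1ff=0x1f0 → $496

ldi b, $496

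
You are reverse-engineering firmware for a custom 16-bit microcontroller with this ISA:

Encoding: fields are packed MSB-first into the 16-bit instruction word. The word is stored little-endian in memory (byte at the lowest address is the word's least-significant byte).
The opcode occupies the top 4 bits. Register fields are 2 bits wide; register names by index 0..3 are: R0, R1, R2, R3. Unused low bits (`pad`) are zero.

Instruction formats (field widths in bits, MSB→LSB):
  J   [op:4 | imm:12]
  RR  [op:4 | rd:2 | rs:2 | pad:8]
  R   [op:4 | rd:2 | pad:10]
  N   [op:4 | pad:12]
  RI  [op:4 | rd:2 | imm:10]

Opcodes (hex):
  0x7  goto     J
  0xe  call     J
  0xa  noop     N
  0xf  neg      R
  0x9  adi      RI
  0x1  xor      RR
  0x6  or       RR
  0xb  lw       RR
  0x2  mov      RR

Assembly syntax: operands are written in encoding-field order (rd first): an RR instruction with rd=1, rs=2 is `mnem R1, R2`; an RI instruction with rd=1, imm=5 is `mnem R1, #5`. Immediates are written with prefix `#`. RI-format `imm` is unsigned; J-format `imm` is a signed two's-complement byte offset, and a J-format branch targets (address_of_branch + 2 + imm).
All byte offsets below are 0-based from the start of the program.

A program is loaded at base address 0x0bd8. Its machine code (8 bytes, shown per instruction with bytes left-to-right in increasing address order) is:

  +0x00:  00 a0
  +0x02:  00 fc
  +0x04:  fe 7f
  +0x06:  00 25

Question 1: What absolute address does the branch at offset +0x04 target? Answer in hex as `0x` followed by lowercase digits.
+0x04: fe 7f ⇒ word 0x7ffe (little)
  opcode bits[15:12]=0x7: goto/J
  [11:0] imm=4094 (s12→-2) = #-2
  target = base 0x0bd8 + off 0x04 + 2 + imm -2 = 0x0bdc

0x0bdc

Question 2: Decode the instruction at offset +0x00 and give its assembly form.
noop

[00] 00 a0 → 0xa000
  opcode bits[15:12]=0xa: noop/N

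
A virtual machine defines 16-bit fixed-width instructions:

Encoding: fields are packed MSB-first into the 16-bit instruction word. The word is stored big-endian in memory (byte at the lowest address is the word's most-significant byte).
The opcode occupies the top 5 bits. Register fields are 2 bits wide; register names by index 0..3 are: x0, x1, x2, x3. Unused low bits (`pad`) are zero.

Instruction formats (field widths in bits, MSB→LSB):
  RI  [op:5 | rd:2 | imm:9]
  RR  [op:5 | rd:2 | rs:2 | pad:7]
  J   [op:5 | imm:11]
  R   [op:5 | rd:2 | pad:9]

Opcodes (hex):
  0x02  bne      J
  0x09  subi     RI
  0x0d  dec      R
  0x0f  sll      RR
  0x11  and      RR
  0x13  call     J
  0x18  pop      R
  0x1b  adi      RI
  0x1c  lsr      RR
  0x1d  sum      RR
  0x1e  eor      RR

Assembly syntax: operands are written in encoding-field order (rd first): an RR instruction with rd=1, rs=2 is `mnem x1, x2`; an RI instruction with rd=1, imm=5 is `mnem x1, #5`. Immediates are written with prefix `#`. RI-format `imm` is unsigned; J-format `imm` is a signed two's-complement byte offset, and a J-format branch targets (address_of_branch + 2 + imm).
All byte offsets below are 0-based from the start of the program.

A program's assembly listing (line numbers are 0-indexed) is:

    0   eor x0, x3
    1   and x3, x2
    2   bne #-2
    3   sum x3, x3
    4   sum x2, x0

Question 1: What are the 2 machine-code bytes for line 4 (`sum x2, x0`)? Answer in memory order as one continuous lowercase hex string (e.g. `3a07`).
4. sum fields op=0x1d:5|rd=2:2|rs=0:2|pad=0:7 → word ec00h → ec 00

ec00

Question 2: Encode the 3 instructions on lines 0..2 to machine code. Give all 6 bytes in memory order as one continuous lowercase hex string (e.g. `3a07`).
L0: eor op=0x1e:5|rd=0:2|rs=3:2|pad=0:7 ⇒ 0xf180 ⇒ big f1 80
L1: and op=0x11:5|rd=3:2|rs=2:2|pad=0:7 ⇒ 0x8f00 ⇒ big 8f 00
L2: bne op=0x2:5|imm=-2:11 ⇒ 0x17fe ⇒ big 17 fe

f1808f0017fe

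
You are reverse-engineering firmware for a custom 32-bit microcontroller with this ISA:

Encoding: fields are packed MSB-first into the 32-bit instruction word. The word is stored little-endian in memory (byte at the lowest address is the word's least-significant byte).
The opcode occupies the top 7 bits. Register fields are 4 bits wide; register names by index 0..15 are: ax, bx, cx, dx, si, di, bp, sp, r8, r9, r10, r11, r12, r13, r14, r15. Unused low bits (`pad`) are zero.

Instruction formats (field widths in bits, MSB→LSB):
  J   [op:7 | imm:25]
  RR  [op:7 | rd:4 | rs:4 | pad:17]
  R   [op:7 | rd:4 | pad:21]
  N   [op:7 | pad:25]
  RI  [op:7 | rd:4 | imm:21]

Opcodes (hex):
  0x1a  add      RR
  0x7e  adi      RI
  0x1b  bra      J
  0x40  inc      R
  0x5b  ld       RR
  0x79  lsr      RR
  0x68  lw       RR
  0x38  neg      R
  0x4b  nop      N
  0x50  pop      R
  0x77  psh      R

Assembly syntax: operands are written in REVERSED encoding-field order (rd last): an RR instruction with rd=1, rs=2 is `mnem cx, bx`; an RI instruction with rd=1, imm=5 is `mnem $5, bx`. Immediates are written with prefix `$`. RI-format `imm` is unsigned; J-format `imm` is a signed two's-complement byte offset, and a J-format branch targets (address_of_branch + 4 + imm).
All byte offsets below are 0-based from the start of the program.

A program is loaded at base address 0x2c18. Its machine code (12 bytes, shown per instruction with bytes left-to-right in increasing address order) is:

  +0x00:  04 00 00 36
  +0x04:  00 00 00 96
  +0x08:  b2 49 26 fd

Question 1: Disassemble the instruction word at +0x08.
+0x08: b2 49 26 fd ⇒ word 0xfd2649b2 (little)
  top 7b → 0x7e → adi [RI]
  rd@[24:21]=0x9 ⇒ r9
  imm@[20:0]=0x649b2 ⇒ $412082

adi $412082, r9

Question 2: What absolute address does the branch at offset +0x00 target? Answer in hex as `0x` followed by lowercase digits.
0x2c20

off 0x00: read 04 00 00 36 as little → 0x36000004
  op=0x36000004>>25=0x1b ⇒ bra (J)
  imm: (w>>0)&0x1ffffff=0x4 → $4
  target = base 0x2c18 + off 0x00 + 4 + imm 4 = 0x2c20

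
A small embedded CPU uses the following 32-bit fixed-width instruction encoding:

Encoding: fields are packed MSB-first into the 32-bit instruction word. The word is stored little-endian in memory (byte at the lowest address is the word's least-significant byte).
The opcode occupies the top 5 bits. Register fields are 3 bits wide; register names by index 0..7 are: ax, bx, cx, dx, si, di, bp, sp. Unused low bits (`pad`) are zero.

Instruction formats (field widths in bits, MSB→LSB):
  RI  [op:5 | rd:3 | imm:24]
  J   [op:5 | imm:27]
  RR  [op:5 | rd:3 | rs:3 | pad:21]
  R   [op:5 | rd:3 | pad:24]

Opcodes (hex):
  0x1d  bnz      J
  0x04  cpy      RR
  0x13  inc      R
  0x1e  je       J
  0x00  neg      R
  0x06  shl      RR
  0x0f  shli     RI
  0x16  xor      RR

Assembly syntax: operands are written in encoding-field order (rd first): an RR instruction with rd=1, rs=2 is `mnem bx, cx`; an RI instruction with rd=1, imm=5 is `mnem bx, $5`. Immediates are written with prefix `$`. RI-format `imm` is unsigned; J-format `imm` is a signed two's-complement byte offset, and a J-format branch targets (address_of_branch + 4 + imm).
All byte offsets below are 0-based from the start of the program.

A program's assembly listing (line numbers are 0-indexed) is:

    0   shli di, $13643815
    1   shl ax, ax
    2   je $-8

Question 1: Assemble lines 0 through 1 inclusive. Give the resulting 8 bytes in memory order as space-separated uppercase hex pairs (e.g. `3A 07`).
27 30 D0 7D 00 00 00 30

L0: shli op=0xf:5|rd=5:3|imm=13643815:24 ⇒ 0x7dd03027 ⇒ little 27 30 d0 7d
L1: shl op=0x6:5|rd=0:3|rs=0:3|pad=0:21 ⇒ 0x30000000 ⇒ little 00 00 00 30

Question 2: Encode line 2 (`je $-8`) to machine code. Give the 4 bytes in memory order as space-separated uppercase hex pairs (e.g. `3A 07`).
L2: je op=0x1e:5|imm=-8:27 ⇒ 0xf7fffff8 ⇒ little f8 ff ff f7

F8 FF FF F7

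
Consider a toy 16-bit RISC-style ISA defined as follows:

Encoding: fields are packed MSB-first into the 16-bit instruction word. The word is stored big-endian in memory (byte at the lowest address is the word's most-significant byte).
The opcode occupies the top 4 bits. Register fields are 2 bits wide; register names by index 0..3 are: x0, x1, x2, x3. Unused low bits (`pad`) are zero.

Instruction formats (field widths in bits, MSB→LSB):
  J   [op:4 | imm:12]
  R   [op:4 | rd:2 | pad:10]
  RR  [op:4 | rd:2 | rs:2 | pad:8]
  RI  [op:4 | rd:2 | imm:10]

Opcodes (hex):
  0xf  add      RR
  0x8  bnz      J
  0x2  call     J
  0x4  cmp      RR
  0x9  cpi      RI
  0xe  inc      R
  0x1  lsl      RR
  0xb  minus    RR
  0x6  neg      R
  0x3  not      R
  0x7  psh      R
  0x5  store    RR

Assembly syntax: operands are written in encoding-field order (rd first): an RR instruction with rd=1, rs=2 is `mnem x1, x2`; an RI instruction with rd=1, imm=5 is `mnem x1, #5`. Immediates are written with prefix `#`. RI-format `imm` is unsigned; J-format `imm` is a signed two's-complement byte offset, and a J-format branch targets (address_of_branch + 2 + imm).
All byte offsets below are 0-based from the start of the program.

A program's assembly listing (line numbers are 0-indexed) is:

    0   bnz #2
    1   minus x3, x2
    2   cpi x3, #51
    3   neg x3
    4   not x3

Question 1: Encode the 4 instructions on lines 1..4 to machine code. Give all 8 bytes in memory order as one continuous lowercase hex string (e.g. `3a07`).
be009c336c003c00

1. minus fields op=0xb:4|rd=3:2|rs=2:2|pad=0:8 → word be00h → be 00
2. cpi fields op=0x9:4|rd=3:2|imm=51:10 → word 9c33h → 9c 33
3. neg fields op=0x6:4|rd=3:2|pad=0:10 → word 6c00h → 6c 00
4. not fields op=0x3:4|rd=3:2|pad=0:10 → word 3c00h → 3c 00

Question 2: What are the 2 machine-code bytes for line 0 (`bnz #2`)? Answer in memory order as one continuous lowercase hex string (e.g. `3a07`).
L0: bnz op=0x8:4|imm=2:12 ⇒ 0x8002 ⇒ big 80 02

8002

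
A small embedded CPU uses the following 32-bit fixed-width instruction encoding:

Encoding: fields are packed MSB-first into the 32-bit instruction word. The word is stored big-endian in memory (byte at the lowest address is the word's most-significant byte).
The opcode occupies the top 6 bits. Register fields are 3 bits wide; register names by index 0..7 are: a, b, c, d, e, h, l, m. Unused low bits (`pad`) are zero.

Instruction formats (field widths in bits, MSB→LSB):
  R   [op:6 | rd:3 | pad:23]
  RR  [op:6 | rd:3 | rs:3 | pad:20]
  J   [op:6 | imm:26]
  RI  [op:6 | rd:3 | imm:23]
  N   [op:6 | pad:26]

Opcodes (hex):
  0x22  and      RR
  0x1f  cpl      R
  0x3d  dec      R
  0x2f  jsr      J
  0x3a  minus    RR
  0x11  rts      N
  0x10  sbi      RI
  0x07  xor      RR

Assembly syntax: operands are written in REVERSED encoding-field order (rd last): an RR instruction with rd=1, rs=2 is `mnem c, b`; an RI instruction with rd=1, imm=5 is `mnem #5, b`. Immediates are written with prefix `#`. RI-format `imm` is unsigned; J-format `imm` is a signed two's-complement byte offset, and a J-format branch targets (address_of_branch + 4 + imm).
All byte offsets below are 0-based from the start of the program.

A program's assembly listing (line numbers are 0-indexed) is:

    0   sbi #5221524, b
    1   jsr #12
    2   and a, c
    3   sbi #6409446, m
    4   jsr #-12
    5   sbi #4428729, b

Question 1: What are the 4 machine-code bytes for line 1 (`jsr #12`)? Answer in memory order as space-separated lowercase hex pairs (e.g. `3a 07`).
1. jsr fields op=0x2f:6|imm=12:26 → word bc00000ch → bc 00 00 0c

bc 00 00 0c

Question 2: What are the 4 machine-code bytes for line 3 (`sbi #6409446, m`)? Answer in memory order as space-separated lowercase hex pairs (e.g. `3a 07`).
L3: sbi op=0x10:6|rd=7:3|imm=6409446:23 ⇒ 0x43e1cce6 ⇒ big 43 e1 cc e6

43 e1 cc e6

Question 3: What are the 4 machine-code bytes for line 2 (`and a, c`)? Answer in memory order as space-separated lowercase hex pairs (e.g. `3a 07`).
L2: and op=0x22:6|rd=2:3|rs=0:3|pad=0:20 ⇒ 0x89000000 ⇒ big 89 00 00 00

89 00 00 00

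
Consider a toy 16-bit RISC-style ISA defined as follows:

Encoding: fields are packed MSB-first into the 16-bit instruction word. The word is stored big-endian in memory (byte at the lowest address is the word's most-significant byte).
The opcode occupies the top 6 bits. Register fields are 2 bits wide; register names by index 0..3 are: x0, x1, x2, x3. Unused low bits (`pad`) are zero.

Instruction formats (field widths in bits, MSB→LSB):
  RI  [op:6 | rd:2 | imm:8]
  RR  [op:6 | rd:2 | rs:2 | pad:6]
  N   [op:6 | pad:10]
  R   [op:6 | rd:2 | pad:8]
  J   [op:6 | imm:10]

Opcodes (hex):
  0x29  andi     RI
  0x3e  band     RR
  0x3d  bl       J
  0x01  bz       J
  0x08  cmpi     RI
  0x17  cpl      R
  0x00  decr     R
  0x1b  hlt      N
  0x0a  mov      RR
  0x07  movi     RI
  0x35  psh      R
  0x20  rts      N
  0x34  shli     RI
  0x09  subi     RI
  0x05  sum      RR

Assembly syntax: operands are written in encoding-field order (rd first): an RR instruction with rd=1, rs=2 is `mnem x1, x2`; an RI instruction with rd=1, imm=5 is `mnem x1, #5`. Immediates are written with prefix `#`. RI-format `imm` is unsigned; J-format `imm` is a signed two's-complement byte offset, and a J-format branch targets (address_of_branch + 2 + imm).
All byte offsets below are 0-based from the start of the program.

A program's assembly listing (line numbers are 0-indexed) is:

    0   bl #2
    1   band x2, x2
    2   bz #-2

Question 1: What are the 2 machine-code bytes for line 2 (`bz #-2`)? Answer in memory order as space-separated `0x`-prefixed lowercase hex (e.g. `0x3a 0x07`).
L2: bz op=0x1:6|imm=-2:10 ⇒ 0x07fe ⇒ big 07 fe

0x07 0xfe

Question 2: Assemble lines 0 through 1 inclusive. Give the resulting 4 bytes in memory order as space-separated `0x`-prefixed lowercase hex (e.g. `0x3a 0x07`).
0xf4 0x02 0xfa 0x80

L0: bl op=0x3d:6|imm=2:10 ⇒ 0xf402 ⇒ big f4 02
L1: band op=0x3e:6|rd=2:2|rs=2:2|pad=0:6 ⇒ 0xfa80 ⇒ big fa 80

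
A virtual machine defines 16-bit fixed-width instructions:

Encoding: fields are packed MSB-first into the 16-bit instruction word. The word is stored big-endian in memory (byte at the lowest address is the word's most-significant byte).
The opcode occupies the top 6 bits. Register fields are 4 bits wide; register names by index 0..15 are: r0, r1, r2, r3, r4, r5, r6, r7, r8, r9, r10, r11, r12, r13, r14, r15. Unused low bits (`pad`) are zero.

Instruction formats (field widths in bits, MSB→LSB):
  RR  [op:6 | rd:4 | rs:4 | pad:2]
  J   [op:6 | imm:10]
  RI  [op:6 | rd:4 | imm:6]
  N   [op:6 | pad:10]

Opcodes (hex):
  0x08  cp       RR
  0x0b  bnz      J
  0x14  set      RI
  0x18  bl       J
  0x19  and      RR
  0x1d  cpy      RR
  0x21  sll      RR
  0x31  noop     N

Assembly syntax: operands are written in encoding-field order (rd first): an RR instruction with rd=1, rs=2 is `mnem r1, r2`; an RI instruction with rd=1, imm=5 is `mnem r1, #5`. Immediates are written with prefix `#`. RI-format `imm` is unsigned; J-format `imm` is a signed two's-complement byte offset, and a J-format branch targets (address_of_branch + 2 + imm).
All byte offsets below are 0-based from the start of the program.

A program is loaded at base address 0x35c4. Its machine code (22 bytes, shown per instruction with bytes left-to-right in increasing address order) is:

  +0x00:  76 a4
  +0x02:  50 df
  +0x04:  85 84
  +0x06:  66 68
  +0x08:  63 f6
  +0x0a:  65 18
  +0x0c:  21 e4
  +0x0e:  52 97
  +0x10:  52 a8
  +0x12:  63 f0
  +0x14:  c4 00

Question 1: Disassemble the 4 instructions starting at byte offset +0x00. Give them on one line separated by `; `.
off 0x00: read 76 a4 as big → 0x76a4
  op=0x76a4>>10=0x1d ⇒ cpy (RR)
  [9:6] rd=10 = r10
  [5:2] rs=9 = r9
off 0x02: read 50 df as big → 0x50df
  op=0x50df>>10=0x14 ⇒ set (RI)
  [9:6] rd=3 = r3
  [5:0] imm=31 = #31
off 0x04: read 85 84 as big → 0x8584
  op=0x8584>>10=0x21 ⇒ sll (RR)
  [9:6] rd=6 = r6
  [5:2] rs=1 = r1
off 0x06: read 66 68 as big → 0x6668
  op=0x6668>>10=0x19 ⇒ and (RR)
  [9:6] rd=9 = r9
  [5:2] rs=10 = r10

cpy r10, r9; set r3, #31; sll r6, r1; and r9, r10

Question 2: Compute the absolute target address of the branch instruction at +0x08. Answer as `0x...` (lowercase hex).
@+08  big-endian(63 f6) = 0x63f6
  top 6b → 0x18 → bl [J]
  [9:0] imm=1014 (s10→-10) = #-10
  target = base 0x35c4 + off 0x08 + 2 + imm -10 = 0x35c4

0x35c4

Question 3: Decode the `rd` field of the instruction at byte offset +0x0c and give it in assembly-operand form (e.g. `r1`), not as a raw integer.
+0x0c: 21 e4 ⇒ word 0x21e4 (big)
  top 6b → 0x8 → cp [RR]
  rd@[9:6]=0x7 ⇒ r7
  rs@[5:2]=0x9 ⇒ r9

r7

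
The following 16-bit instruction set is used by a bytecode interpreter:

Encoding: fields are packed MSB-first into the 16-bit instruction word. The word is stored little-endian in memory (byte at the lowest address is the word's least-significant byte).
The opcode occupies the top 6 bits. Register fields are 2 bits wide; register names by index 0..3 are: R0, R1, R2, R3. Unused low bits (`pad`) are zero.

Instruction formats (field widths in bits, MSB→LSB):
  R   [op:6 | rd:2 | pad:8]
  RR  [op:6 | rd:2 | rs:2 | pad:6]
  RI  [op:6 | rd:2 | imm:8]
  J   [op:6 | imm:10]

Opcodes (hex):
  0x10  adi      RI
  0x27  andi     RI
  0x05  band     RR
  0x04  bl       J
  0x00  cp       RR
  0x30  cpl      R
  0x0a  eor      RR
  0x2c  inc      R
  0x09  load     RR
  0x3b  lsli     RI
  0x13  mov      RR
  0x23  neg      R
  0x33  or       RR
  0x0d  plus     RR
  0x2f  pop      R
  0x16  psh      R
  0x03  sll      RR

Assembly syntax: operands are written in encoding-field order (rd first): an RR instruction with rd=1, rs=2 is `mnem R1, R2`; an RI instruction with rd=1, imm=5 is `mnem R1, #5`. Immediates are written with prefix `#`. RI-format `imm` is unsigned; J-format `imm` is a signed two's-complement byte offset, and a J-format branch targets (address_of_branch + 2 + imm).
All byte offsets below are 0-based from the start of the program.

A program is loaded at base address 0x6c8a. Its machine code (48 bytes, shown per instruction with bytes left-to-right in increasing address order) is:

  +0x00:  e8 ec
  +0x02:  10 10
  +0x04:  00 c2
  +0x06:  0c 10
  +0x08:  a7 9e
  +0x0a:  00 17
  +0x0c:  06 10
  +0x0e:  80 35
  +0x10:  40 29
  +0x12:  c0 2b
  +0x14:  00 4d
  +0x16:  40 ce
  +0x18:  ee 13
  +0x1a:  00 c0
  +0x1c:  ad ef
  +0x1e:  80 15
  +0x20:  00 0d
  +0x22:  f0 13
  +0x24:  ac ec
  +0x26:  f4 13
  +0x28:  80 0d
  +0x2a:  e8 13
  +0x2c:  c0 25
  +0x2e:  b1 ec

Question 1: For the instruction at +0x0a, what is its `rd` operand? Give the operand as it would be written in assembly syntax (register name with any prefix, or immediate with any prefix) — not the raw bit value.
+0x0a: 00 17 ⇒ word 0x1700 (little)
  op=0x1700>>10=0x5 ⇒ band (RR)
  [9:8] rd=3 = R3
  [7:6] rs=0 = R0

R3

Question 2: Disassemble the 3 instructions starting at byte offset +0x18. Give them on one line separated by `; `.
+0x18: ee 13 ⇒ word 0x13ee (little)
  op=0x13ee>>10=0x4 ⇒ bl (J)
  imm: (w>>0)&0x3ff=0x3ee (s10→-18) → #-18
+0x1a: 00 c0 ⇒ word 0xc000 (little)
  op=0xc000>>10=0x30 ⇒ cpl (R)
  rd: (w>>8)&0x3=0x0 → R0
+0x1c: ad ef ⇒ word 0xefad (little)
  op=0xefad>>10=0x3b ⇒ lsli (RI)
  rd: (w>>8)&0x3=0x3 → R3
  imm: (w>>0)&0xff=0xad → #173

bl #-18; cpl R0; lsli R3, #173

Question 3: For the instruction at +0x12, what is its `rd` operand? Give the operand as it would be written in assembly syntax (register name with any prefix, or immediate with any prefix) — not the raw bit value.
R3

@+12  little-endian(c0 2b) = 0x2bc0
  top 6b → 0xa → eor [RR]
  rd: (w>>8)&0x3=0x3 → R3
  rs: (w>>6)&0x3=0x3 → R3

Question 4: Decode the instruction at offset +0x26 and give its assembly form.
+0x26: f4 13 ⇒ word 0x13f4 (little)
  top 6b → 0x4 → bl [J]
  imm@[9:0]=0x3f4 (s10→-12) ⇒ #-12

bl #-12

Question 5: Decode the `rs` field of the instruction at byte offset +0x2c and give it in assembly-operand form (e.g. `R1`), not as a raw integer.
R3

@+2c  little-endian(c0 25) = 0x25c0
  opcode bits[15:10]=0x9: load/RR
  rd@[9:8]=0x1 ⇒ R1
  rs@[7:6]=0x3 ⇒ R3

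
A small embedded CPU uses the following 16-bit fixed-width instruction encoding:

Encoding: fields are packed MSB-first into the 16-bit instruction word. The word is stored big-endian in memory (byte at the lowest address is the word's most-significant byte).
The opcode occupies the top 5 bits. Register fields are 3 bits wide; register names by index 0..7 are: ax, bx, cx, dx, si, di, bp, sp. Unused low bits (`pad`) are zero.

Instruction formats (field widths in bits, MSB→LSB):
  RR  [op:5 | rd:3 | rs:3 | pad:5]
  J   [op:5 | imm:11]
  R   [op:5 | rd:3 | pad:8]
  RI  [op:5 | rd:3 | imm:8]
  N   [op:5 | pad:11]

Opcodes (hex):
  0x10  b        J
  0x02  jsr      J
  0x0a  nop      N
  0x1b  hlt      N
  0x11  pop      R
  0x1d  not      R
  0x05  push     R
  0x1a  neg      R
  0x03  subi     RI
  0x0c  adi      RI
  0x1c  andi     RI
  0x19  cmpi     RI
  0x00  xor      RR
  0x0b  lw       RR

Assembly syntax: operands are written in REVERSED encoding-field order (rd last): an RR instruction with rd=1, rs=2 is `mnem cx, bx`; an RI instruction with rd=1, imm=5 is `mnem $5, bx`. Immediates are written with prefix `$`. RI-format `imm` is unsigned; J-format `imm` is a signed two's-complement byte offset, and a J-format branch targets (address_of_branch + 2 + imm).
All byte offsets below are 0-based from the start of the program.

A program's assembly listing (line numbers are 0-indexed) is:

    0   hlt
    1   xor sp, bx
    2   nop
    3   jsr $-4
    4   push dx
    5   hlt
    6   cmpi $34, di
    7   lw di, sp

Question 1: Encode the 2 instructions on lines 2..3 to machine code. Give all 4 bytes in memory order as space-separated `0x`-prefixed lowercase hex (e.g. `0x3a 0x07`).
0x50 0x00 0x17 0xfc

2. nop fields op=0xa:5|pad=0:11 → word 5000h → 50 00
3. jsr fields op=0x2:5|imm=-4:11 → word 17fch → 17 fc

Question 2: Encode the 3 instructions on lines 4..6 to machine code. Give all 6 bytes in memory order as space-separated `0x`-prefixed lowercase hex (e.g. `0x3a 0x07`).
line 4 (push): pack op=0x5:5|rd=3:3|pad=0:8 = 0x2b00; big→ 2b 00
line 5 (hlt): pack op=0x1b:5|pad=0:11 = 0xd800; big→ d8 00
line 6 (cmpi): pack op=0x19:5|rd=5:3|imm=34:8 = 0xcd22; big→ cd 22

0x2b 0x00 0xd8 0x00 0xcd 0x22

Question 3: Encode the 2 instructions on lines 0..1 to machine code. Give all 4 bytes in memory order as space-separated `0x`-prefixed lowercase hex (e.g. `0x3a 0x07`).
line 0 (hlt): pack op=0x1b:5|pad=0:11 = 0xd800; big→ d8 00
line 1 (xor): pack op=0x0:5|rd=1:3|rs=7:3|pad=0:5 = 0x01e0; big→ 01 e0

0xd8 0x00 0x01 0xe0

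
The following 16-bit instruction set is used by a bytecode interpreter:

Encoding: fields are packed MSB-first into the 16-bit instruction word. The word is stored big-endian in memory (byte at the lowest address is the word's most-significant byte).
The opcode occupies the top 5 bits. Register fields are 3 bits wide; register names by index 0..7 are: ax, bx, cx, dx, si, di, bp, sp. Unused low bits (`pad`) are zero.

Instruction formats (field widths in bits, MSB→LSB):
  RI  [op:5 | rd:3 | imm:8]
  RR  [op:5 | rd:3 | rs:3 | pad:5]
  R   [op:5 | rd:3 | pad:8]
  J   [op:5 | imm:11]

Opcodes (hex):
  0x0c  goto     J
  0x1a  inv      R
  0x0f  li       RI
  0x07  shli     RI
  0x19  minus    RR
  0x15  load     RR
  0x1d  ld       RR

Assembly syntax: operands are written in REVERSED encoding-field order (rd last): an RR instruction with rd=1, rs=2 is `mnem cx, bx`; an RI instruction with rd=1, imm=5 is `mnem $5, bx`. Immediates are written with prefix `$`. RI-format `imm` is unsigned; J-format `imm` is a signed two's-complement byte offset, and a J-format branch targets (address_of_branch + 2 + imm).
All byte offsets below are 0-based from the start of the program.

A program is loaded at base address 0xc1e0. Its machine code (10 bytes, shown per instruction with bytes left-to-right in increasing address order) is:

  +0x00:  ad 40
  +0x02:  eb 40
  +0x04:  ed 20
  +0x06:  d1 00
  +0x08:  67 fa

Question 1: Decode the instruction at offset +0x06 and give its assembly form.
@+06  big-endian(d1 00) = 0xd100
  opcode bits[15:11]=0x1a: inv/R
  rd: (w>>8)&0x7=0x1 → bx

inv bx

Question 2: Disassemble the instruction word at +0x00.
load cx, di

off 0x00: read ad 40 as big → 0xad40
  op=0xad40>>11=0x15 ⇒ load (RR)
  [10:8] rd=5 = di
  [7:5] rs=2 = cx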